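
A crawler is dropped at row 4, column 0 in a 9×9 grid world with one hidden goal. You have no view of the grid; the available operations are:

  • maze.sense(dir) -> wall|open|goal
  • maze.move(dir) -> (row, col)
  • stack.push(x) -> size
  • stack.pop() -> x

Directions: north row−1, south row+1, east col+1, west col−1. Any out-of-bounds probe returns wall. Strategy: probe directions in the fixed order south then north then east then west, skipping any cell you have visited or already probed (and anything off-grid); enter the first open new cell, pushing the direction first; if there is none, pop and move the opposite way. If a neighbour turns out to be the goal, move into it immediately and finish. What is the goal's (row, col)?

→ maze.sense(dir→south)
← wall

→ maze.sense(dir→north)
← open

→ stack.push(x→north)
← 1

→ maze.move(dir→north)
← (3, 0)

→ maze.sense(dir→north)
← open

→ stack.push(x→north)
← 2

→ maze.move(dir→north)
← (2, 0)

→ maze.sense(dir→north)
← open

→ stack.push(x→north)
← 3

→ maze.move(dir→north)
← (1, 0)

→ maze.sense(dir→north)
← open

→ stack.push(x→north)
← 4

→ maze.move(dir→north)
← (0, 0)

→ maze.sense(dir→east)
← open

→ stack.push(x→east)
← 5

→ maze.move(dir→east)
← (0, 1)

→ maze.sense(dir→south)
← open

→ stack.push(x→south)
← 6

→ maze.move(dir→south)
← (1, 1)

→ maze.sense(dir→south)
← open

→ stack.push(x→south)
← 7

→ maze.move(dir→south)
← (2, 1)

→ maze.sense(dir→south)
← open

→ stack.push(x→south)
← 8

→ maze.move(dir→south)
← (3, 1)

→ maze.sense(dir→south)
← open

→ stack.push(x→south)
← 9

→ maze.move(dir→south)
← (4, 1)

→ maze.sense(dir→south)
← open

→ stack.push(x→south)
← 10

→ maze.move(dir→south)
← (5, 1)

→ maze.sense(dir→south)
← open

→ stack.push(x→south)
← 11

→ maze.move(dir→south)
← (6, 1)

→ maze.sense(dir→south)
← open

→ stack.push(x→south)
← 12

→ maze.move(dir→south)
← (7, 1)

→ maze.sense(dir→south)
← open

→ stack.push(x→south)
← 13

→ maze.move(dir→south)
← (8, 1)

→ maze.sense(dir→east)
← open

→ stack.push(x→east)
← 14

→ maze.move(dir→east)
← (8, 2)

→ maze.sense(dir→north)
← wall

→ maze.sense(dir→east)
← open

→ stack.push(x→east)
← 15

→ maze.move(dir→east)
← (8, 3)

→ maze.sense(dir→north)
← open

→ stack.push(x→north)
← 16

→ maze.move(dir→north)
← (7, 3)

→ maze.sense(dir→north)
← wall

→ maze.sense(dir→east)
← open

→ stack.push(x→east)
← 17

→ maze.move(dir→east)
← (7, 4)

→ maze.sense(dir→south)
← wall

→ maze.sense(dir→north)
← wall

→ maze.sense(dir→east)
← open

→ stack.push(x→east)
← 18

→ maze.move(dir→east)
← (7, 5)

→ maze.sense(dir→south)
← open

→ stack.push(x→south)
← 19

→ maze.move(dir→south)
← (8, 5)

→ maze.sense(dir→east)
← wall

→ stack.pop()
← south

→ maze.move(dir→north)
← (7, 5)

→ maze.sense(dir→north)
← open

→ stack.push(x→north)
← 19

→ maze.move(dir→north)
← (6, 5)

→ maze.sense(dir→north)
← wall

→ maze.sense(dir→east)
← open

→ stack.push(x→east)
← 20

→ maze.move(dir→east)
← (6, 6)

→ maze.sense(dir→south)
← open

→ stack.push(x→south)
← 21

→ maze.move(dir→south)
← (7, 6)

→ maze.sense(dir→east)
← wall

→ stack.pop()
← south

→ maze.move(dir→north)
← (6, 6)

→ maze.sense(dir→north)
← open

→ stack.push(x→north)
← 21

→ maze.move(dir→north)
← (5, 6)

→ maze.sense(dir→north)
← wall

→ maze.sense(dir→east)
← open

→ stack.push(x→east)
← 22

→ maze.move(dir→east)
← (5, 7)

→ maze.sense(dir→south)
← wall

→ maze.sense(dir→north)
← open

→ stack.push(x→north)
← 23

→ maze.move(dir→north)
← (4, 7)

→ maze.sense(dir→north)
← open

→ stack.push(x→north)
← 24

→ maze.move(dir→north)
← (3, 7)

→ maze.sense(dir→north)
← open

→ stack.push(x→north)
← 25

→ maze.move(dir→north)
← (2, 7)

→ maze.sense(dir→north)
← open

→ stack.push(x→north)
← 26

→ maze.move(dir→north)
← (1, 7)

→ maze.sense(dir→north)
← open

→ stack.push(x→north)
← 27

→ maze.move(dir→north)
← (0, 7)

→ maze.sense(dir→east)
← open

→ stack.push(x→east)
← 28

→ maze.move(dir→east)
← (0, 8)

→ maze.sense(dir→south)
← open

→ stack.push(x→south)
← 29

→ maze.move(dir→south)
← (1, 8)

→ maze.sense(dir→south)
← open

→ stack.push(x→south)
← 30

→ maze.move(dir→south)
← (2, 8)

→ maze.sense(dir→south)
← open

→ stack.push(x→south)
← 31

→ maze.move(dir→south)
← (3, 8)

→ maze.sense(dir→south)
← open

→ stack.push(x→south)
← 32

→ maze.move(dir→south)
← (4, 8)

→ maze.sense(dir→south)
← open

→ stack.push(x→south)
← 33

→ maze.move(dir→south)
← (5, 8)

→ maze.sense(dir→south)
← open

→ stack.push(x→south)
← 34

→ maze.move(dir→south)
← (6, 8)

→ maze.sense(dir→south)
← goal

→ maze.move(dir→south)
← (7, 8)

Answer: (7, 8)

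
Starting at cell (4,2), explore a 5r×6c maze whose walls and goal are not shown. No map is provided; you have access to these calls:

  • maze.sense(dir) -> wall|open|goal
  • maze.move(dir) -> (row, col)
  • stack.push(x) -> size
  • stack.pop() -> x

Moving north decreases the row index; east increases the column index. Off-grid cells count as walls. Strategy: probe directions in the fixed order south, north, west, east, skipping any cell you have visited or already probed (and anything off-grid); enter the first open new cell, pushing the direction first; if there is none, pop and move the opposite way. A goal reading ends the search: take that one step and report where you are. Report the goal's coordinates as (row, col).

Now I run sense(dir='north'), giving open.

Calling push(x='north'), → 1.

Now I run move(dir='north'), which returns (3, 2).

Using sense(dir='north'), and observe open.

Calling push(x='north'), and get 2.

I invoke move(dir='north'), and get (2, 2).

I invoke sense(dir='north'), and see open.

Then push(x='north'), : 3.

Invoking move(dir='north'), giving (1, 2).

Then sense(dir='north'), and observe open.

Invoking push(x='north'), and see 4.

Now I run move(dir='north'), yielding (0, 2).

Calling sense(dir='west'), and get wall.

Now I run sense(dir='east'), giving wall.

Invoking pop(), which returns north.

I invoke move(dir='south'), which returns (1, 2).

I use sense(dir='west'), → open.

Using push(x='west'), → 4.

I run move(dir='west'), which returns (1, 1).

I run sense(dir='south'), — result: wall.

Now I run sense(dir='west'), : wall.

Using pop(), → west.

Now I run move(dir='east'), — result: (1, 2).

Using sense(dir='east'), yielding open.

Now I run push(x='east'), — result: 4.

Using move(dir='east'), and get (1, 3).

I invoke sense(dir='south'), and observe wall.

Next I call sense(dir='east'), yielding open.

I call push(x='east'), which returns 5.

I run move(dir='east'), → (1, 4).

Invoking sense(dir='south'), giving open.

Invoking push(x='south'), and see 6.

Next I call move(dir='south'), → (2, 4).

I invoke sense(dir='south'), and observe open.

Using push(x='south'), — result: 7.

Calling move(dir='south'), : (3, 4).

Calling sense(dir='south'), → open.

Using push(x='south'), and see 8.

I invoke move(dir='south'), : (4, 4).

I invoke sense(dir='west'), and observe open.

I try push(x='west'), → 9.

I try move(dir='west'), and see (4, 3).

I try sense(dir='north'), — result: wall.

Then pop(), and get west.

I try move(dir='east'), → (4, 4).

Using sense(dir='east'), → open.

I try push(x='east'), → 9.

Now I run move(dir='east'), giving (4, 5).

I run sense(dir='north'), and get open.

Using push(x='north'), yielding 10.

I run move(dir='north'), and observe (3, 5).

Using sense(dir='north'), and get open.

I try push(x='north'), giving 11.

I try move(dir='north'), yielding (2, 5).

I run sense(dir='north'), → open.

I try push(x='north'), giving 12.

Now I run move(dir='north'), yielding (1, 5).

Now I run sense(dir='north'), and get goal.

I invoke move(dir='north'), : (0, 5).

Answer: (0, 5)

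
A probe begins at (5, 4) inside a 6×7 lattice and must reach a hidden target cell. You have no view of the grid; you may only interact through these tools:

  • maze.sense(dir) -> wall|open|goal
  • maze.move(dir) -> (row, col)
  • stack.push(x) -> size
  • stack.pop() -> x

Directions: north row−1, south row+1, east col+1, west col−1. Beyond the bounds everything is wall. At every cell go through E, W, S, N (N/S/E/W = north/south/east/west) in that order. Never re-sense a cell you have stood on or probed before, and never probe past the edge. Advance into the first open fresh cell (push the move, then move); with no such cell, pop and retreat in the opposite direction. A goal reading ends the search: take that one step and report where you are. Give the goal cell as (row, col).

==> maze.sense(dir='east')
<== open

==> stack.push(x='east')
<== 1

==> maze.move(dir='east')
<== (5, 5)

==> maze.sense(dir='east')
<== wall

==> maze.sense(dir='north')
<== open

==> stack.push(x='north')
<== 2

==> maze.move(dir='north')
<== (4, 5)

==> maze.sense(dir='east')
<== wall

==> maze.sense(dir='west')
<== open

==> stack.push(x='west')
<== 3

==> maze.move(dir='west')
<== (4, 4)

==> maze.sense(dir='west')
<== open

==> stack.push(x='west')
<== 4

==> maze.move(dir='west')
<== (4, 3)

==> maze.sense(dir='west')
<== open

==> stack.push(x='west')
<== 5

==> maze.move(dir='west')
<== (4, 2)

==> maze.sense(dir='west')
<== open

==> stack.push(x='west')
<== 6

==> maze.move(dir='west')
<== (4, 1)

==> maze.sense(dir='west')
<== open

==> stack.push(x='west')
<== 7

==> maze.move(dir='west')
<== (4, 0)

==> maze.sense(dir='south')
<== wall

==> maze.sense(dir='north')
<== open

==> stack.push(x='north')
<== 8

==> maze.move(dir='north')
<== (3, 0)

==> maze.sense(dir='east')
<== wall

==> maze.sense(dir='north')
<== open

==> stack.push(x='north')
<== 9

==> maze.move(dir='north')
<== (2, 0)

==> maze.sense(dir='east')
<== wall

==> maze.sense(dir='north')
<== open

==> stack.push(x='north')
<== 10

==> maze.move(dir='north')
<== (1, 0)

==> maze.sense(dir='east')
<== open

==> stack.push(x='east')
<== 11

==> maze.move(dir='east')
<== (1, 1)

==> maze.sense(dir='east')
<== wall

==> maze.sense(dir='north')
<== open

==> stack.push(x='north')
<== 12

==> maze.move(dir='north')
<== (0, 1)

==> maze.sense(dir='east')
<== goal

==> maze.move(dir='east')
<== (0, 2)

Answer: (0, 2)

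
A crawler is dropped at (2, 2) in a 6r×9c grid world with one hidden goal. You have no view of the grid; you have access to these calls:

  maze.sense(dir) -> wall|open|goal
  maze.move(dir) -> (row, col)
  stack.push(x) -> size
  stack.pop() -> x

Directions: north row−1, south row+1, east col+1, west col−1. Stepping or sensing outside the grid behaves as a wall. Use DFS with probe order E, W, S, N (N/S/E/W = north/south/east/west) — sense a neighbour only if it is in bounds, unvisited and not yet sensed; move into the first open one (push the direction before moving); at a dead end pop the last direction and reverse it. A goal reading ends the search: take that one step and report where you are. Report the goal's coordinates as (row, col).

Calling maze.sense using dir='east', giving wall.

Next I call maze.sense using dir='west', and observe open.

Next I call stack.push using x='west', : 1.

I use maze.move using dir='west', and see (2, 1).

Next I call maze.sense using dir='west', yielding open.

I invoke stack.push using x='west', yielding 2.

I use maze.move using dir='west', which returns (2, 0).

Now I run maze.sense using dir='south', → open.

Then stack.push using x='south', → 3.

Invoking maze.move using dir='south', and get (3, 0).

Now I run maze.sense using dir='east', which returns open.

Invoking stack.push using x='east', and get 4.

Now I run maze.move using dir='east', giving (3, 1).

Using maze.sense using dir='east', : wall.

Invoking maze.sense using dir='south', and get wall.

I call stack.pop(), giving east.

Next I call maze.move using dir='west', and see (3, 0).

Using maze.sense using dir='south', which returns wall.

Calling stack.pop, → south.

Then maze.move using dir='north', which returns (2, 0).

Now I run maze.sense using dir='north', and see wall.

I try stack.pop, : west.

Calling maze.move using dir='east', and see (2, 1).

Next I call maze.sense using dir='north', and get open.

I call stack.push using x='north', — result: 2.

I invoke maze.move using dir='north', → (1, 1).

Next I call maze.sense using dir='east', and observe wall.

I invoke maze.sense using dir='north', yielding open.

Calling stack.push using x='north', which returns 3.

I invoke maze.move using dir='north', and observe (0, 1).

Using maze.sense using dir='east', → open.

Invoking stack.push using x='east', → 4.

Then maze.move using dir='east', — result: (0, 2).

Using maze.sense using dir='east', yielding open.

Now I run stack.push using x='east', giving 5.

Calling maze.move using dir='east', giving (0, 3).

I invoke maze.sense using dir='east', giving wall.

Then maze.sense using dir='south', and observe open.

Then stack.push using x='south', which returns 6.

Calling maze.move using dir='south', → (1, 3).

Using maze.sense using dir='east', and observe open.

I run stack.push using x='east', — result: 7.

I try maze.move using dir='east', giving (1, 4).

Next I call maze.sense using dir='east', and see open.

I try stack.push using x='east', which returns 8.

Then maze.move using dir='east', → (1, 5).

Then maze.sense using dir='east', and see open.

Invoking stack.push using x='east', which returns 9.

Using maze.move using dir='east', giving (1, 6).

I try maze.sense using dir='east', yielding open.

Next I call stack.push using x='east', and get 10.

I use maze.move using dir='east', and observe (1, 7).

I use maze.sense using dir='east', and see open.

I call stack.push using x='east', giving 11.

I use maze.move using dir='east', and see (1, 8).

I call maze.sense using dir='south', giving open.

I use stack.push using x='south', : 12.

Calling maze.move using dir='south', — result: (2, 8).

I try maze.sense using dir='west', → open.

I use stack.push using x='west', and observe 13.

I use maze.move using dir='west', yielding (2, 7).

Invoking maze.sense using dir='west', and get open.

Invoking stack.push using x='west', — result: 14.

I run maze.move using dir='west', : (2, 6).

I call maze.sense using dir='west', which returns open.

I run stack.push using x='west', which returns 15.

I run maze.move using dir='west', and observe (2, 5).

Using maze.sense using dir='west', which returns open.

Then stack.push using x='west', and get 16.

Now I run maze.move using dir='west', and get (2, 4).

I run maze.sense using dir='south', : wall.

I run stack.pop, yielding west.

Invoking maze.move using dir='east', yielding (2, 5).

I invoke maze.sense using dir='south', and get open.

Now I run stack.push using x='south', : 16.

Calling maze.move using dir='south', giving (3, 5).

I try maze.sense using dir='east', and observe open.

I use stack.push using x='east', and see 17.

I call maze.move using dir='east', and observe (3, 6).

Next I call maze.sense using dir='east', and see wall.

Using maze.sense using dir='south', and see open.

Next I call stack.push using x='south', and observe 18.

Calling maze.move using dir='south', and see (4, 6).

I run maze.sense using dir='east', and see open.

I try stack.push using x='east', and get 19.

Now I run maze.move using dir='east', yielding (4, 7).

Calling maze.sense using dir='east', and see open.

I invoke stack.push using x='east', → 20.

Then maze.move using dir='east', and get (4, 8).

Then maze.sense using dir='south', → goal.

Now I run maze.move using dir='south', → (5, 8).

Answer: (5, 8)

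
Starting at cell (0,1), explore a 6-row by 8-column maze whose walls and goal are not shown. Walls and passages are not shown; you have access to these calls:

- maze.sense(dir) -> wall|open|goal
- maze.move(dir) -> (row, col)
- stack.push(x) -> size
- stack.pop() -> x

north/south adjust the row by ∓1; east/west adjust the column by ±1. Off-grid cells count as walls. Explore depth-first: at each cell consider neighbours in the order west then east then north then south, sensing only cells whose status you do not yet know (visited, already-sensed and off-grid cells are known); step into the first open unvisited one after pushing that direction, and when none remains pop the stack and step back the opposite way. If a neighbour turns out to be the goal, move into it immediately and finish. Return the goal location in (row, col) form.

-- sense(dir→west) == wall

-- sense(dir→east) == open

-- push(x→east) == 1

-- move(dir→east) == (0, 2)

-- sense(dir→east) == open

-- push(x→east) == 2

-- move(dir→east) == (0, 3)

-- sense(dir→east) == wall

-- sense(dir→south) == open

-- push(x→south) == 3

-- move(dir→south) == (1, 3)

-- sense(dir→west) == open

-- push(x→west) == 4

-- move(dir→west) == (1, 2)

-- sense(dir→west) == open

-- push(x→west) == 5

-- move(dir→west) == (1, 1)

-- sense(dir→west) == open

-- push(x→west) == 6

-- move(dir→west) == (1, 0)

-- sense(dir→south) == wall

-- pop() == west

-- move(dir→east) == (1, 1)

-- sense(dir→south) == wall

-- pop() == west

-- move(dir→east) == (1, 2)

-- sense(dir→south) == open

-- push(x→south) == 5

-- move(dir→south) == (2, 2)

-- sense(dir→east) == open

-- push(x→east) == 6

-- move(dir→east) == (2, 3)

-- sense(dir→east) == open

-- push(x→east) == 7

-- move(dir→east) == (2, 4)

-- sense(dir→east) == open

-- push(x→east) == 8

-- move(dir→east) == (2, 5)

-- sense(dir→east) == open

-- push(x→east) == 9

-- move(dir→east) == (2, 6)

-- sense(dir→east) == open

-- push(x→east) == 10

-- move(dir→east) == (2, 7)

-- sense(dir→north) == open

-- push(x→north) == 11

-- move(dir→north) == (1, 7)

-- sense(dir→west) == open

-- push(x→west) == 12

-- move(dir→west) == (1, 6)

-- sense(dir→west) == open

-- push(x→west) == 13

-- move(dir→west) == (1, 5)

-- sense(dir→west) == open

-- push(x→west) == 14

-- move(dir→west) == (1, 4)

-- pop() == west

-- move(dir→east) == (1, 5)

-- sense(dir→north) == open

-- push(x→north) == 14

-- move(dir→north) == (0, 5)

-- sense(dir→east) == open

-- push(x→east) == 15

-- move(dir→east) == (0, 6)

-- sense(dir→east) == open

-- push(x→east) == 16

-- move(dir→east) == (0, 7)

-- pop() == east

-- move(dir→west) == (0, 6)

-- pop() == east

-- move(dir→west) == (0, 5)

-- pop() == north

-- move(dir→south) == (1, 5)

-- pop() == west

-- move(dir→east) == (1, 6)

-- pop() == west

-- move(dir→east) == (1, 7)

-- pop() == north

-- move(dir→south) == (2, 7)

-- sense(dir→south) == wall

-- pop() == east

-- move(dir→west) == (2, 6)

-- sense(dir→south) == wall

-- pop() == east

-- move(dir→west) == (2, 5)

-- sense(dir→south) == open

-- push(x→south) == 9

-- move(dir→south) == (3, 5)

-- sense(dir→west) == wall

-- sense(dir→south) == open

-- push(x→south) == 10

-- move(dir→south) == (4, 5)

-- sense(dir→west) == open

-- push(x→west) == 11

-- move(dir→west) == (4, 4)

-- sense(dir→west) == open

-- push(x→west) == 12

-- move(dir→west) == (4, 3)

-- sense(dir→west) == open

-- push(x→west) == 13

-- move(dir→west) == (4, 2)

-- sense(dir→west) == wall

-- sense(dir→north) == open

-- push(x→north) == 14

-- move(dir→north) == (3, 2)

-- sense(dir→west) == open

-- push(x→west) == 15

-- move(dir→west) == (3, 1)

-- sense(dir→west) == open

-- push(x→west) == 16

-- move(dir→west) == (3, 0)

-- sense(dir→south) == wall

-- pop() == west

-- move(dir→east) == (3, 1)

-- pop() == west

-- move(dir→east) == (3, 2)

-- sense(dir→east) == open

-- push(x→east) == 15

-- move(dir→east) == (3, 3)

-- pop() == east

-- move(dir→west) == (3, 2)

-- pop() == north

-- move(dir→south) == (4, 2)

-- sense(dir→south) == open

-- push(x→south) == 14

-- move(dir→south) == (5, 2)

-- sense(dir→west) == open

-- push(x→west) == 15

-- move(dir→west) == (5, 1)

-- sense(dir→west) == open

-- push(x→west) == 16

-- move(dir→west) == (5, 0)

-- pop() == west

-- move(dir→east) == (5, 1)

-- pop() == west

-- move(dir→east) == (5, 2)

-- sense(dir→east) == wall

-- pop() == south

-- move(dir→north) == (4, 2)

-- pop() == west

-- move(dir→east) == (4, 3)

-- pop() == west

-- move(dir→east) == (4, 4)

-- sense(dir→south) == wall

-- pop() == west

-- move(dir→east) == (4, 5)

-- sense(dir→east) == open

-- push(x→east) == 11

-- move(dir→east) == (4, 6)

-- sense(dir→east) == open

-- push(x→east) == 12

-- move(dir→east) == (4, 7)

-- sense(dir→south) == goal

-- move(dir→south) == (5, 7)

Answer: (5, 7)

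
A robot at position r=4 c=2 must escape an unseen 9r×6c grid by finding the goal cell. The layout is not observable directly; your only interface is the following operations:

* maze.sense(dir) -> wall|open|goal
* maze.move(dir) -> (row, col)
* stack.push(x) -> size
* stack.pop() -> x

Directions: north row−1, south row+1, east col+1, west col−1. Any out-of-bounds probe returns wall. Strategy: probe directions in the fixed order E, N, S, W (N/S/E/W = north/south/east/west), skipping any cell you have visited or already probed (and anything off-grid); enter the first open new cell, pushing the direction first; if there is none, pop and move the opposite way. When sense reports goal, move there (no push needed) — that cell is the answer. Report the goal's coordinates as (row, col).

-> maze.sense(dir='east')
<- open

-> stack.push(x='east')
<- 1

-> maze.move(dir='east')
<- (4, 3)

-> maze.sense(dir='east')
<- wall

-> maze.sense(dir='north')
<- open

-> stack.push(x='north')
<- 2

-> maze.move(dir='north')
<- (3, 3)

-> maze.sense(dir='east')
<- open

-> stack.push(x='east')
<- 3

-> maze.move(dir='east')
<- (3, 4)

-> maze.sense(dir='east')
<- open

-> stack.push(x='east')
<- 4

-> maze.move(dir='east')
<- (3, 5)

-> maze.sense(dir='north')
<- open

-> stack.push(x='north')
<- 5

-> maze.move(dir='north')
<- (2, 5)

-> maze.sense(dir='north')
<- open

-> stack.push(x='north')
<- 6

-> maze.move(dir='north')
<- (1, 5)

-> maze.sense(dir='north')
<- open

-> stack.push(x='north')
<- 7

-> maze.move(dir='north')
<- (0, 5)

-> maze.sense(dir='west')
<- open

-> stack.push(x='west')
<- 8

-> maze.move(dir='west')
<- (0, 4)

-> maze.sense(dir='south')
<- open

-> stack.push(x='south')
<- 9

-> maze.move(dir='south')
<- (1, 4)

-> maze.sense(dir='south')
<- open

-> stack.push(x='south')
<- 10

-> maze.move(dir='south')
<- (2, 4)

-> maze.sense(dir='west')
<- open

-> stack.push(x='west')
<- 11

-> maze.move(dir='west')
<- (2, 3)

-> maze.sense(dir='north')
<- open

-> stack.push(x='north')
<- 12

-> maze.move(dir='north')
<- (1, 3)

-> maze.sense(dir='north')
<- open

-> stack.push(x='north')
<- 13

-> maze.move(dir='north')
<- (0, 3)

-> maze.sense(dir='west')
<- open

-> stack.push(x='west')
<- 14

-> maze.move(dir='west')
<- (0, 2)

-> maze.sense(dir='south')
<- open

-> stack.push(x='south')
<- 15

-> maze.move(dir='south')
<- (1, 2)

-> maze.sense(dir='south')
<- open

-> stack.push(x='south')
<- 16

-> maze.move(dir='south')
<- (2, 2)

-> maze.sense(dir='south')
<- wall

-> maze.sense(dir='west')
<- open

-> stack.push(x='west')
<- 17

-> maze.move(dir='west')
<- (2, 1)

-> maze.sense(dir='north')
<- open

-> stack.push(x='north')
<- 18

-> maze.move(dir='north')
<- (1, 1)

-> maze.sense(dir='north')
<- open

-> stack.push(x='north')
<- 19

-> maze.move(dir='north')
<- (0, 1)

-> maze.sense(dir='west')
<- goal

-> maze.move(dir='west')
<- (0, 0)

Answer: (0, 0)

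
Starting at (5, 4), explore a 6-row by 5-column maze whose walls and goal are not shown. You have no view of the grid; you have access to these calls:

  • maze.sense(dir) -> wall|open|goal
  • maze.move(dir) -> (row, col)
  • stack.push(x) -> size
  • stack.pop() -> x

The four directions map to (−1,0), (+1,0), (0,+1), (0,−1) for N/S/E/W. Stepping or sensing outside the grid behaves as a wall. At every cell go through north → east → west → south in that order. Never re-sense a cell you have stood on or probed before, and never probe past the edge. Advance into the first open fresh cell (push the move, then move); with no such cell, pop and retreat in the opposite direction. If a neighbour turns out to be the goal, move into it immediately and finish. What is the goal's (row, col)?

>>> maze.sense dir=north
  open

>>> stack.push x=north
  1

>>> maze.move dir=north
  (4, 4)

>>> maze.sense dir=north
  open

>>> stack.push x=north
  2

>>> maze.move dir=north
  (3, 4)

>>> maze.sense dir=north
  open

>>> stack.push x=north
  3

>>> maze.move dir=north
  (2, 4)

>>> maze.sense dir=north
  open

>>> stack.push x=north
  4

>>> maze.move dir=north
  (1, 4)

>>> maze.sense dir=north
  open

>>> stack.push x=north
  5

>>> maze.move dir=north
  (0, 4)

>>> maze.sense dir=west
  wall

>>> stack.pop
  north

>>> maze.move dir=south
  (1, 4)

>>> maze.sense dir=west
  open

>>> stack.push x=west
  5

>>> maze.move dir=west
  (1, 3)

>>> maze.sense dir=west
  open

>>> stack.push x=west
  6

>>> maze.move dir=west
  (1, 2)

>>> maze.sense dir=north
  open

>>> stack.push x=north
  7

>>> maze.move dir=north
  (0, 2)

>>> maze.sense dir=west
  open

>>> stack.push x=west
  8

>>> maze.move dir=west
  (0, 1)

>>> maze.sense dir=west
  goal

>>> maze.move dir=west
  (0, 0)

Answer: (0, 0)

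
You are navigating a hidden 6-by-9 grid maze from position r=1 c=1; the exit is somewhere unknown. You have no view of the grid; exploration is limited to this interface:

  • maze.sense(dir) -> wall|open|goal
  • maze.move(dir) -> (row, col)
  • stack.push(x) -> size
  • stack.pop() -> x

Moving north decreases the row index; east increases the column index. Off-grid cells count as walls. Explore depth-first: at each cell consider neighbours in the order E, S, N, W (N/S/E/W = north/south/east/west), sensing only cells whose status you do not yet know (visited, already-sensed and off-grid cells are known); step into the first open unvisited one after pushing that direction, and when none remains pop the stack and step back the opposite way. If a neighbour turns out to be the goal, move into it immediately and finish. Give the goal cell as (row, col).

I call maze.sense(dir='east'), and see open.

I invoke stack.push(x='east'), and observe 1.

Now I run maze.move(dir='east'), yielding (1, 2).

Now I run maze.sense(dir='east'), : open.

Invoking stack.push(x='east'), — result: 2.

Then maze.move(dir='east'), and get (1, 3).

Calling maze.sense(dir='east'), and see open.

I call stack.push(x='east'), and get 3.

Invoking maze.move(dir='east'), and get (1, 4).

I run maze.sense(dir='east'), — result: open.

I call stack.push(x='east'), and observe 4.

I use maze.move(dir='east'), giving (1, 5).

I use maze.sense(dir='east'), yielding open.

I call stack.push(x='east'), : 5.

Next I call maze.move(dir='east'), giving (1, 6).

I try maze.sense(dir='east'), giving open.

I run stack.push(x='east'), and get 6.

Invoking maze.move(dir='east'), and observe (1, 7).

Then maze.sense(dir='east'), and observe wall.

Then maze.sense(dir='south'), : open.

I try stack.push(x='south'), and see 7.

Invoking maze.move(dir='south'), → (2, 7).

Calling maze.sense(dir='east'), yielding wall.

I invoke maze.sense(dir='south'), yielding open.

Then stack.push(x='south'), — result: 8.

I run maze.move(dir='south'), yielding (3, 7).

Invoking maze.sense(dir='east'), → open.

Calling stack.push(x='east'), yielding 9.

Invoking maze.move(dir='east'), yielding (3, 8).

I try maze.sense(dir='south'), and observe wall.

I invoke stack.pop(), and observe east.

Invoking maze.move(dir='west'), giving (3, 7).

I call maze.sense(dir='south'), and observe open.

Then stack.push(x='south'), — result: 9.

Now I run maze.move(dir='south'), and observe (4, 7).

Next I call maze.sense(dir='south'), — result: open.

Using stack.push(x='south'), and get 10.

Now I run maze.move(dir='south'), → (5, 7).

I call maze.sense(dir='east'), yielding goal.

I invoke maze.move(dir='east'), yielding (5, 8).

Answer: (5, 8)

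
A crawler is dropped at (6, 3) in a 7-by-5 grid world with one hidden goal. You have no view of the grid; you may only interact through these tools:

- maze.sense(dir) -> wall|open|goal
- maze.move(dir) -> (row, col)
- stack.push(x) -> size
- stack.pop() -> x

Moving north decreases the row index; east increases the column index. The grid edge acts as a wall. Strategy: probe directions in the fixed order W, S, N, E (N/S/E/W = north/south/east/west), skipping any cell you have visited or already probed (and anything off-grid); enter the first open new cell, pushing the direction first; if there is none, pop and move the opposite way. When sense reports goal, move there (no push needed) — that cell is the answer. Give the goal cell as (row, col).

I call sense(dir: west), — result: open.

I call push(x: west), → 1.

I call move(dir: west), and see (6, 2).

Now I run sense(dir: west), giving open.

Now I run push(x: west), giving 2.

Next I call move(dir: west), → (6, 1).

I invoke sense(dir: west), — result: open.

Invoking push(x: west), and get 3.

I run move(dir: west), : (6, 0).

Now I run sense(dir: north), and see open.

Then push(x: north), yielding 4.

Then move(dir: north), giving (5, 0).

Calling sense(dir: north), and see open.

I call push(x: north), giving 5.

Using move(dir: north), — result: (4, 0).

Now I run sense(dir: north), giving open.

Then push(x: north), → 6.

Now I run move(dir: north), and get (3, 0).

I run sense(dir: north), → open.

Invoking push(x: north), and get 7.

Using move(dir: north), and observe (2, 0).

Invoking sense(dir: north), — result: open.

I invoke push(x: north), and observe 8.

Now I run move(dir: north), yielding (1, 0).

Then sense(dir: north), — result: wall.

I invoke sense(dir: east), : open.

Now I run push(x: east), → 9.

I try move(dir: east), and get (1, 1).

Invoking sense(dir: south), and see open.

Next I call push(x: south), — result: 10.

Calling move(dir: south), and see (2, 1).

I try sense(dir: south), and get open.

Calling push(x: south), giving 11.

I use move(dir: south), → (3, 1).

I invoke sense(dir: south), : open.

Invoking push(x: south), : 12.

Using move(dir: south), and observe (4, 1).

I call sense(dir: south), which returns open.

Next I call push(x: south), and see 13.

Then move(dir: south), : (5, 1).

I run sense(dir: east), which returns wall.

Next I call pop, and see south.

Using move(dir: north), and see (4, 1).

Calling sense(dir: east), and observe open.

Calling push(x: east), and observe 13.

Invoking move(dir: east), which returns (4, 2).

Next I call sense(dir: north), — result: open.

Then push(x: north), : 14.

Then move(dir: north), giving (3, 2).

I try sense(dir: north), : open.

Now I run push(x: north), yielding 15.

I use move(dir: north), : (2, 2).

Next I call sense(dir: north), → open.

I use push(x: north), → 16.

Using move(dir: north), which returns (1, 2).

I call sense(dir: north), which returns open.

Then push(x: north), : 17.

Next I call move(dir: north), and observe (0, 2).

Now I run sense(dir: west), giving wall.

I try sense(dir: east), → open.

Using push(x: east), — result: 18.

Next I call move(dir: east), giving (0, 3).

Using sense(dir: south), which returns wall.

Then sense(dir: east), yielding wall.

I use pop(), and observe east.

Invoking move(dir: west), and see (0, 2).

I run pop, and see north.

I call move(dir: south), which returns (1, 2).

Calling pop, yielding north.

I call move(dir: south), yielding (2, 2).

I invoke sense(dir: east), : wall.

Next I call pop(), → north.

Invoking move(dir: south), and see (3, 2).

I run sense(dir: east), → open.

Then push(x: east), giving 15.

Next I call move(dir: east), and get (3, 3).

Then sense(dir: south), and observe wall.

Next I call sense(dir: east), yielding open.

I invoke push(x: east), and observe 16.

Calling move(dir: east), — result: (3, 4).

I call sense(dir: south), : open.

I invoke push(x: south), and get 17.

Then move(dir: south), : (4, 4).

I try sense(dir: south), which returns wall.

I run pop, and observe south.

I use move(dir: north), which returns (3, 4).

Then sense(dir: north), giving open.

Next I call push(x: north), : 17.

I try move(dir: north), yielding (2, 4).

I try sense(dir: north), giving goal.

Next I call move(dir: north), yielding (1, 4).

Answer: (1, 4)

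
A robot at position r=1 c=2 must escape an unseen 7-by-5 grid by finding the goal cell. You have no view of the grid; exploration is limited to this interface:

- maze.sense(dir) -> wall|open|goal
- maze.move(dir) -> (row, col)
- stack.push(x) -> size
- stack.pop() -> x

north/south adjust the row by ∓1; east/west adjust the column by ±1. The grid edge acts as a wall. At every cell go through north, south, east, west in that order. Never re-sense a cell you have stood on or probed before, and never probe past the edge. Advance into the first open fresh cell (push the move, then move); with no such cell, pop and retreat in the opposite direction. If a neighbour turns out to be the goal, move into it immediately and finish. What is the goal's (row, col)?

-> maze.sense(dir='north')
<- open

-> stack.push(x='north')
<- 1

-> maze.move(dir='north')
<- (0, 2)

-> maze.sense(dir='east')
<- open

-> stack.push(x='east')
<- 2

-> maze.move(dir='east')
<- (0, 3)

-> maze.sense(dir='south')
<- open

-> stack.push(x='south')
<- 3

-> maze.move(dir='south')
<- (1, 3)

-> maze.sense(dir='south')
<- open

-> stack.push(x='south')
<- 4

-> maze.move(dir='south')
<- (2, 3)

-> maze.sense(dir='south')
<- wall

-> maze.sense(dir='east')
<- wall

-> maze.sense(dir='west')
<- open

-> stack.push(x='west')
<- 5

-> maze.move(dir='west')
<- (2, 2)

-> maze.sense(dir='south')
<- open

-> stack.push(x='south')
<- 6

-> maze.move(dir='south')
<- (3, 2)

-> maze.sense(dir='south')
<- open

-> stack.push(x='south')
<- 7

-> maze.move(dir='south')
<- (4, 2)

-> maze.sense(dir='south')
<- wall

-> maze.sense(dir='east')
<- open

-> stack.push(x='east')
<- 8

-> maze.move(dir='east')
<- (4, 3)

-> maze.sense(dir='south')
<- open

-> stack.push(x='south')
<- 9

-> maze.move(dir='south')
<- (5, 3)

-> maze.sense(dir='south')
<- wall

-> maze.sense(dir='east')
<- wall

-> stack.pop()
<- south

-> maze.move(dir='north')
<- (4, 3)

-> maze.sense(dir='east')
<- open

-> stack.push(x='east')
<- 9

-> maze.move(dir='east')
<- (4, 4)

-> maze.sense(dir='north')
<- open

-> stack.push(x='north')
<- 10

-> maze.move(dir='north')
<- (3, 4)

-> stack.pop()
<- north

-> maze.move(dir='south')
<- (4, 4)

-> stack.pop()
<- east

-> maze.move(dir='west')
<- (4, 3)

-> stack.pop()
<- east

-> maze.move(dir='west')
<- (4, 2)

-> maze.sense(dir='west')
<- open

-> stack.push(x='west')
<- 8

-> maze.move(dir='west')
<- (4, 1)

-> maze.sense(dir='north')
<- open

-> stack.push(x='north')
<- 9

-> maze.move(dir='north')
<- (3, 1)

-> maze.sense(dir='north')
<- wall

-> maze.sense(dir='west')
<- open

-> stack.push(x='west')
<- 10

-> maze.move(dir='west')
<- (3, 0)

-> maze.sense(dir='north')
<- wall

-> maze.sense(dir='south')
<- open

-> stack.push(x='south')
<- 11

-> maze.move(dir='south')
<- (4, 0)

-> maze.sense(dir='south')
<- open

-> stack.push(x='south')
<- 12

-> maze.move(dir='south')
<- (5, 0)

-> maze.sense(dir='south')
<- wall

-> maze.sense(dir='east')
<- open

-> stack.push(x='east')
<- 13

-> maze.move(dir='east')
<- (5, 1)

-> maze.sense(dir='south')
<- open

-> stack.push(x='south')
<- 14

-> maze.move(dir='south')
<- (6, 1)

-> maze.sense(dir='east')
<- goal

-> maze.move(dir='east')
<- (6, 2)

Answer: (6, 2)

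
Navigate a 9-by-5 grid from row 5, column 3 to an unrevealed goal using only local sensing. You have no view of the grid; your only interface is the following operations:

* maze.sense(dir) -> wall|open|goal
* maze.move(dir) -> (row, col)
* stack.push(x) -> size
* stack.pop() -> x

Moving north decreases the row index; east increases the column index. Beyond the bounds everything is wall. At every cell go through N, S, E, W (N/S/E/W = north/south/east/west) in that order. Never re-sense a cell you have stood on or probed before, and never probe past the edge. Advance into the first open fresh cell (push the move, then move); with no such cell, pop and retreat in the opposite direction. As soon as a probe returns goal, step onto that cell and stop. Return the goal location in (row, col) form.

→ maze.sense(dir='north')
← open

→ stack.push(x='north')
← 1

→ maze.move(dir='north')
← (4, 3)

→ maze.sense(dir='north')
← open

→ stack.push(x='north')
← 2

→ maze.move(dir='north')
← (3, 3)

→ maze.sense(dir='north')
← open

→ stack.push(x='north')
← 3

→ maze.move(dir='north')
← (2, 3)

→ maze.sense(dir='north')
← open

→ stack.push(x='north')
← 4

→ maze.move(dir='north')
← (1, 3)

→ maze.sense(dir='north')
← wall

→ maze.sense(dir='east')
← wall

→ maze.sense(dir='west')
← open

→ stack.push(x='west')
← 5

→ maze.move(dir='west')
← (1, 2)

→ maze.sense(dir='north')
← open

→ stack.push(x='north')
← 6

→ maze.move(dir='north')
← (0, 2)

→ maze.sense(dir='west')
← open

→ stack.push(x='west')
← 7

→ maze.move(dir='west')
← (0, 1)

→ maze.sense(dir='south')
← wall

→ maze.sense(dir='west')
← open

→ stack.push(x='west')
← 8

→ maze.move(dir='west')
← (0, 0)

→ maze.sense(dir='south')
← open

→ stack.push(x='south')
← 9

→ maze.move(dir='south')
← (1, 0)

→ maze.sense(dir='south')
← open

→ stack.push(x='south')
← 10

→ maze.move(dir='south')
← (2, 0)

→ maze.sense(dir='south')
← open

→ stack.push(x='south')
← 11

→ maze.move(dir='south')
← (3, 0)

→ maze.sense(dir='south')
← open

→ stack.push(x='south')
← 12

→ maze.move(dir='south')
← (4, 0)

→ maze.sense(dir='south')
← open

→ stack.push(x='south')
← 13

→ maze.move(dir='south')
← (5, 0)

→ maze.sense(dir='south')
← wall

→ maze.sense(dir='east')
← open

→ stack.push(x='east')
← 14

→ maze.move(dir='east')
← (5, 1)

→ maze.sense(dir='north')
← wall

→ maze.sense(dir='south')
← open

→ stack.push(x='south')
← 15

→ maze.move(dir='south')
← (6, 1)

→ maze.sense(dir='south')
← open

→ stack.push(x='south')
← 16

→ maze.move(dir='south')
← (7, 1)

→ maze.sense(dir='south')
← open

→ stack.push(x='south')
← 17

→ maze.move(dir='south')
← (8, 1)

→ maze.sense(dir='east')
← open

→ stack.push(x='east')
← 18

→ maze.move(dir='east')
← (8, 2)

→ maze.sense(dir='north')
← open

→ stack.push(x='north')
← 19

→ maze.move(dir='north')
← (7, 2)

→ maze.sense(dir='north')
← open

→ stack.push(x='north')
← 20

→ maze.move(dir='north')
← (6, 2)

→ maze.sense(dir='north')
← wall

→ maze.sense(dir='east')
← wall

→ stack.pop()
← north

→ maze.move(dir='south')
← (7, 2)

→ maze.sense(dir='east')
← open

→ stack.push(x='east')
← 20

→ maze.move(dir='east')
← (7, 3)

→ maze.sense(dir='south')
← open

→ stack.push(x='south')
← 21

→ maze.move(dir='south')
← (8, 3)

→ maze.sense(dir='east')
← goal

→ maze.move(dir='east')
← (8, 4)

Answer: (8, 4)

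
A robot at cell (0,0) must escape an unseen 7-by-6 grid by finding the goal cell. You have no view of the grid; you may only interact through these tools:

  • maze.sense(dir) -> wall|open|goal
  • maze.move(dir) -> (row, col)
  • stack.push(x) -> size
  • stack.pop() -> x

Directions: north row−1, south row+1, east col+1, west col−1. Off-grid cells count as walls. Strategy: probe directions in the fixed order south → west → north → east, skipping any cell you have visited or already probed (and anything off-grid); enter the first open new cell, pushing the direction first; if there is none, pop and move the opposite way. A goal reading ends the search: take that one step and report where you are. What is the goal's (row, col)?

% maze.sense(south) => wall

% maze.sense(east) => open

% stack.push(east) => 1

% maze.move(east) => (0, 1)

% maze.sense(south) => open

% stack.push(south) => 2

% maze.move(south) => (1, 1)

% maze.sense(south) => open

% stack.push(south) => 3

% maze.move(south) => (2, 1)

% maze.sense(south) => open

% stack.push(south) => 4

% maze.move(south) => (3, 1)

% maze.sense(south) => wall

% maze.sense(west) => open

% stack.push(west) => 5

% maze.move(west) => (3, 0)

% maze.sense(south) => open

% stack.push(south) => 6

% maze.move(south) => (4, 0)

% maze.sense(south) => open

% stack.push(south) => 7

% maze.move(south) => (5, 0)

% maze.sense(south) => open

% stack.push(south) => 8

% maze.move(south) => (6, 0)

% maze.sense(east) => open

% stack.push(east) => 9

% maze.move(east) => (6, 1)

% maze.sense(north) => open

% stack.push(north) => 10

% maze.move(north) => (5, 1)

% maze.sense(east) => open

% stack.push(east) => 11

% maze.move(east) => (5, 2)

% maze.sense(south) => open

% stack.push(south) => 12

% maze.move(south) => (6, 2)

% maze.sense(east) => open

% stack.push(east) => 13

% maze.move(east) => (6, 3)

% maze.sense(north) => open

% stack.push(north) => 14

% maze.move(north) => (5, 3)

% maze.sense(north) => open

% stack.push(north) => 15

% maze.move(north) => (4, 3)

% maze.sense(west) => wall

% maze.sense(north) => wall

% maze.sense(east) => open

% stack.push(east) => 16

% maze.move(east) => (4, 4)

% maze.sense(south) => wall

% maze.sense(north) => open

% stack.push(north) => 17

% maze.move(north) => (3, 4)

% maze.sense(north) => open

% stack.push(north) => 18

% maze.move(north) => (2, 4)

% maze.sense(west) => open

% stack.push(west) => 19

% maze.move(west) => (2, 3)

% maze.sense(west) => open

% stack.push(west) => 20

% maze.move(west) => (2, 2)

% maze.sense(south) => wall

% maze.sense(north) => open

% stack.push(north) => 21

% maze.move(north) => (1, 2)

% maze.sense(north) => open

% stack.push(north) => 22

% maze.move(north) => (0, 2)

% maze.sense(east) => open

% stack.push(east) => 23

% maze.move(east) => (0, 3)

% maze.sense(south) => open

% stack.push(south) => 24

% maze.move(south) => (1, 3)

% maze.sense(east) => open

% stack.push(east) => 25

% maze.move(east) => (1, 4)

% maze.sense(north) => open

% stack.push(north) => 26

% maze.move(north) => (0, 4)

% maze.sense(east) => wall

% stack.pop() => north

% maze.move(south) => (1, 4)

% maze.sense(east) => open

% stack.push(east) => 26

% maze.move(east) => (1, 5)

% maze.sense(south) => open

% stack.push(south) => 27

% maze.move(south) => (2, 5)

% maze.sense(south) => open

% stack.push(south) => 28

% maze.move(south) => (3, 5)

% maze.sense(south) => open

% stack.push(south) => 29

% maze.move(south) => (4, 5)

% maze.sense(south) => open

% stack.push(south) => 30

% maze.move(south) => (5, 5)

% maze.sense(south) => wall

% stack.pop() => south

% maze.move(north) => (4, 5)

% stack.pop() => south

% maze.move(north) => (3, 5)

% stack.pop() => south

% maze.move(north) => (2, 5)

% stack.pop() => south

% maze.move(north) => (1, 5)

% stack.pop() => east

% maze.move(west) => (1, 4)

% stack.pop() => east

% maze.move(west) => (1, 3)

% stack.pop() => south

% maze.move(north) => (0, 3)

% stack.pop() => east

% maze.move(west) => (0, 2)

% stack.pop() => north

% maze.move(south) => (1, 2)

% stack.pop() => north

% maze.move(south) => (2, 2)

% stack.pop() => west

% maze.move(east) => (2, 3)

% stack.pop() => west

% maze.move(east) => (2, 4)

% stack.pop() => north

% maze.move(south) => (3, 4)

% stack.pop() => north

% maze.move(south) => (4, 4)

% stack.pop() => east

% maze.move(west) => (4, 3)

% stack.pop() => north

% maze.move(south) => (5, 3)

% stack.pop() => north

% maze.move(south) => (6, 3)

% maze.sense(east) => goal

% maze.move(east) => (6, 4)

Answer: (6, 4)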